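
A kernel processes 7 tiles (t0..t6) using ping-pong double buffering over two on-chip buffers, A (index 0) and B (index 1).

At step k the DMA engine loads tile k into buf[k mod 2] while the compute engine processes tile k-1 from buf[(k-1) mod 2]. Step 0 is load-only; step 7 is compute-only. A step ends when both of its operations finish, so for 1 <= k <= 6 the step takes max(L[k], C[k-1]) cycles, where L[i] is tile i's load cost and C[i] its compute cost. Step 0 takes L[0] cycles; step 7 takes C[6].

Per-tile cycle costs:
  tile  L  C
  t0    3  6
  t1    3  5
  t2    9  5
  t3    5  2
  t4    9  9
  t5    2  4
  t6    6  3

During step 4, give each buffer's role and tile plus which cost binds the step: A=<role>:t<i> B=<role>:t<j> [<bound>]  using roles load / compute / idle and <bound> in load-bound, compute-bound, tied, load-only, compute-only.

k=0 load=t0/3c comp=- wait=3 total=3
k=1 load=t1/3c comp=t0/6c wait=6 total=9
k=2 load=t2/9c comp=t1/5c wait=9 total=18
k=3 load=t3/5c comp=t2/5c wait=5 total=23
k=4 load=t4/9c comp=t3/2c wait=9 total=32
k=5 load=t5/2c comp=t4/9c wait=9 total=41
k=6 load=t6/6c comp=t5/4c wait=6 total=47
k=7 load=- comp=t6/3c wait=3 total=50

step 4: A=load:t4 B=compute:t3 [load-bound]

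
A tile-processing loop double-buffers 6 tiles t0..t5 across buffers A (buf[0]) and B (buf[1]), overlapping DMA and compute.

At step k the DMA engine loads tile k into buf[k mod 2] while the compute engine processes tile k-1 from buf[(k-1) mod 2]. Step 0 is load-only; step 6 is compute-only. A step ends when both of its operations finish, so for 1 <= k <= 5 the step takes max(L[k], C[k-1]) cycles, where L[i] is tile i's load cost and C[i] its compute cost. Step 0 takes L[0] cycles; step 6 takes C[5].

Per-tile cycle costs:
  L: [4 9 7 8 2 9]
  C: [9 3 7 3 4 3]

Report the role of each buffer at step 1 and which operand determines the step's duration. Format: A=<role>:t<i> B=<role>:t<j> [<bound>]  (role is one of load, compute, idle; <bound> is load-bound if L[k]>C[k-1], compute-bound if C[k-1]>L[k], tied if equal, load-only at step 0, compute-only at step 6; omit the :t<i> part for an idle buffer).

  0. 4=4c; end=4; A:t0 B:-
  1. max(9,9)=9c; end=13; A:t0 B:t1
  2. max(7,3)=7c; end=20; A:t2 B:t1
  3. max(8,7)=8c; end=28; A:t2 B:t3
  4. max(2,3)=3c; end=31; A:t4 B:t3
  5. max(9,4)=9c; end=40; A:t4 B:t5
  6. 3=3c; end=43; A:t4 B:t5

step 1: A=compute:t0 B=load:t1 [tied]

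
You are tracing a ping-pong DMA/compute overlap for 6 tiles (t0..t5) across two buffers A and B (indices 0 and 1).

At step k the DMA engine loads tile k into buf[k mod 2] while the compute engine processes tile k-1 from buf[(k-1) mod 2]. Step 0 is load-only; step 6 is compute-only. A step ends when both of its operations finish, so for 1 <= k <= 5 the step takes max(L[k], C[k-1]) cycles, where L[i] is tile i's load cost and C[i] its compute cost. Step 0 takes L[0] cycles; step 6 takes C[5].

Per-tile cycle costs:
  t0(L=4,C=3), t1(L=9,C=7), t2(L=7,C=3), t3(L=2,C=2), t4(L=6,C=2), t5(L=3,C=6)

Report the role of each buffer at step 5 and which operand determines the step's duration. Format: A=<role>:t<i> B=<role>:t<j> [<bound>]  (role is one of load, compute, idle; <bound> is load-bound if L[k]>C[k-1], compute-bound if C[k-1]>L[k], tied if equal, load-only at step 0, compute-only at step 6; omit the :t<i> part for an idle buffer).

step 5: A=compute:t4 B=load:t5 [load-bound]

  0. 4=4c; end=4; A:t0 B:-
  1. max(9,3)=9c; end=13; A:t0 B:t1
  2. max(7,7)=7c; end=20; A:t2 B:t1
  3. max(2,3)=3c; end=23; A:t2 B:t3
  4. max(6,2)=6c; end=29; A:t4 B:t3
  5. max(3,2)=3c; end=32; A:t4 B:t5
  6. 6=6c; end=38; A:t4 B:t5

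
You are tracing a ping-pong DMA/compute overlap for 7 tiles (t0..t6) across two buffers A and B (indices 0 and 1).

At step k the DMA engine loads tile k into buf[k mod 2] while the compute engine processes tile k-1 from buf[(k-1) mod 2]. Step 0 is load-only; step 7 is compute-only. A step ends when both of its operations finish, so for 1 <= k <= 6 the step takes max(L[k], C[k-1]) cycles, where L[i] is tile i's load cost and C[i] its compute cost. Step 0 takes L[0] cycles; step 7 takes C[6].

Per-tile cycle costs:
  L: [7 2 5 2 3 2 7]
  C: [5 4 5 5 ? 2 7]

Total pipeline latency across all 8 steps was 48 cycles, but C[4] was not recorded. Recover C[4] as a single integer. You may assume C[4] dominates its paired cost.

C[4] = 7

step 0: dur = L[0]=7 = 7
step 1: dur = max(L[1]=2, C[0]=5) = 5
step 2: dur = max(L[2]=5, C[1]=4) = 5
step 3: dur = max(L[3]=2, C[2]=5) = 5
step 4: dur = max(L[4]=3, C[3]=5) = 5
step 5: dur = max(L[5]=2, C[4]=?) = C[4]  (unknown; binding)
step 6: dur = max(L[6]=7, C[5]=2) = 7
step 7: dur = C[6]=7 = 7
sum of known step durations = 41
dur[5] = total - known = 48 - 41 = 7
C[4] is the binding max in step 5, so C[4] = dur[5] = 7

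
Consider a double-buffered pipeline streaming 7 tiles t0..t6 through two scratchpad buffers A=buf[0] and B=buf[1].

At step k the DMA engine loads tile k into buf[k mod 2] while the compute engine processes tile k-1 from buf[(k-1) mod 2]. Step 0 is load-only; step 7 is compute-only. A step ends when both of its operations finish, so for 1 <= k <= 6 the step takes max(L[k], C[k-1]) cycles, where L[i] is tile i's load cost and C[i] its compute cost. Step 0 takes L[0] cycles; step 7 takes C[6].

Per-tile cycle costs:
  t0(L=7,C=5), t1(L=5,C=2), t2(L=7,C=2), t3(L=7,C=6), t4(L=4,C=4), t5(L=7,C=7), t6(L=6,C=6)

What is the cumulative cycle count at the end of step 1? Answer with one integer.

end_cycle[1] = 12

k=0 load=t0/7c comp=- wait=7 total=7
k=1 load=t1/5c comp=t0/5c wait=5 total=12
k=2 load=t2/7c comp=t1/2c wait=7 total=19
k=3 load=t3/7c comp=t2/2c wait=7 total=26
k=4 load=t4/4c comp=t3/6c wait=6 total=32
k=5 load=t5/7c comp=t4/4c wait=7 total=39
k=6 load=t6/6c comp=t5/7c wait=7 total=46
k=7 load=- comp=t6/6c wait=6 total=52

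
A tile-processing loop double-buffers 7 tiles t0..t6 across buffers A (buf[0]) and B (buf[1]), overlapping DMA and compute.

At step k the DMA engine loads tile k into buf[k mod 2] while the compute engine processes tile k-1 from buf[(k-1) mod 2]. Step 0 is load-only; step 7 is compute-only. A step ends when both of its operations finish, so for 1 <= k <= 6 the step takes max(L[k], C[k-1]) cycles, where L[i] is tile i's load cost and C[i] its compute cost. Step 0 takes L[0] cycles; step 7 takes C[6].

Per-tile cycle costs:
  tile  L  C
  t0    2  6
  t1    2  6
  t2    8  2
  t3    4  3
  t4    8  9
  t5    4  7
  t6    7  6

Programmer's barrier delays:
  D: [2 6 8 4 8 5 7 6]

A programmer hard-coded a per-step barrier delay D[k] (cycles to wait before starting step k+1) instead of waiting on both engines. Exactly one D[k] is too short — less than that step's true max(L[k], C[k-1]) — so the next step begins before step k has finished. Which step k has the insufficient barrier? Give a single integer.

hazard at step 5

k=0 barrier L[0]=2→2c, D[0]=2 ok
k=1 barrier max(L[1]=2,C[0]=6)→6c, D[1]=6 ok
k=2 barrier max(L[2]=8,C[1]=6)→8c, D[2]=8 ok
k=3 barrier max(L[3]=4,C[2]=2)→4c, D[3]=4 ok
k=4 barrier max(L[4]=8,C[3]=3)→8c, D[4]=8 ok
k=5 barrier max(L[5]=4,C[4]=9)→9c, D[5]=5 SHORT
k=6 barrier max(L[6]=7,C[5]=7)→7c, D[6]=7 ok
k=7 barrier C[6]=6→6c, D[7]=6 ok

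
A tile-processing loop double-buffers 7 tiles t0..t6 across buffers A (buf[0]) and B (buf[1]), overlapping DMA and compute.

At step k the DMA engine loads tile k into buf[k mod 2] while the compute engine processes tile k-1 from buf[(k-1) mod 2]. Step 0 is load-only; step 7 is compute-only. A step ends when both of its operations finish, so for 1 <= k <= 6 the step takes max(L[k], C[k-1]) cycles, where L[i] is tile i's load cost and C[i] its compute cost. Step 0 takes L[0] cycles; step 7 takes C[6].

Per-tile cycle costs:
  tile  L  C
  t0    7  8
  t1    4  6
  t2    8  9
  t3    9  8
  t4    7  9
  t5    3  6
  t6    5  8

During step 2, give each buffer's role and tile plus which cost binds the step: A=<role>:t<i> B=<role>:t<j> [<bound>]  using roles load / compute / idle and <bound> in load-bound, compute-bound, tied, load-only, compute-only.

step 0: L[0]=7 → dur=7, Σ=7 | A=load:t0 B=idle [load-only]
step 1: L[1]=4 C[0]=8 → dur=8, Σ=15 | A=compute:t0 B=load:t1 [compute-bound]
step 2: L[2]=8 C[1]=6 → dur=8, Σ=23 | A=load:t2 B=compute:t1 [load-bound]
step 3: L[3]=9 C[2]=9 → dur=9, Σ=32 | A=compute:t2 B=load:t3 [tied]
step 4: L[4]=7 C[3]=8 → dur=8, Σ=40 | A=load:t4 B=compute:t3 [compute-bound]
step 5: L[5]=3 C[4]=9 → dur=9, Σ=49 | A=compute:t4 B=load:t5 [compute-bound]
step 6: L[6]=5 C[5]=6 → dur=6, Σ=55 | A=load:t6 B=compute:t5 [compute-bound]
step 7: C[6]=8 → dur=8, Σ=63 | A=compute:t6 B=idle [compute-only]

step 2: A=load:t2 B=compute:t1 [load-bound]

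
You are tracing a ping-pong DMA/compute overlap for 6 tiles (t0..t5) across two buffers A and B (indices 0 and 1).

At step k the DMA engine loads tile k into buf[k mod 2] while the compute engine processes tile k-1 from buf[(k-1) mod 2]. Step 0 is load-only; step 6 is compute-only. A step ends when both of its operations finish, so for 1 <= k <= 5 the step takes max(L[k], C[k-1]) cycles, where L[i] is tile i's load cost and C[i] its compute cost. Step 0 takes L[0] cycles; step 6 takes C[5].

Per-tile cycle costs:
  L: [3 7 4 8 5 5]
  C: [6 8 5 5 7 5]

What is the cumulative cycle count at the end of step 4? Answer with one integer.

k=0 load=t0/3c comp=- wait=3 total=3
k=1 load=t1/7c comp=t0/6c wait=7 total=10
k=2 load=t2/4c comp=t1/8c wait=8 total=18
k=3 load=t3/8c comp=t2/5c wait=8 total=26
k=4 load=t4/5c comp=t3/5c wait=5 total=31
k=5 load=t5/5c comp=t4/7c wait=7 total=38
k=6 load=- comp=t5/5c wait=5 total=43

end_cycle[4] = 31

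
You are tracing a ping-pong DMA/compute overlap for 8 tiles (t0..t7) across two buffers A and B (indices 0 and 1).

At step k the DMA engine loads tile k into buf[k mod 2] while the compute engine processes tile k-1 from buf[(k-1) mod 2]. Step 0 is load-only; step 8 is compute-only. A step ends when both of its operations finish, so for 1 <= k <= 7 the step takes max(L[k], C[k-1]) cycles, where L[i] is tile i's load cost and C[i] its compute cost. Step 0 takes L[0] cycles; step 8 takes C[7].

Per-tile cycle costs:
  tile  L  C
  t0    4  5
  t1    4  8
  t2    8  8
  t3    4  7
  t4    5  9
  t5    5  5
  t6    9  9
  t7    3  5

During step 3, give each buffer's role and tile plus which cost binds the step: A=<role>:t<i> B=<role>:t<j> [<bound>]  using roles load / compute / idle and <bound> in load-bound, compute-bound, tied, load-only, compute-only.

[0] DMA t0→A (4c) ∥ CU idle ⇒ 4c, clock 4
[1] DMA t1→B (4c) ∥ CU A:t0 (5c) ⇒ 5c, clock 9
[2] DMA t2→A (8c) ∥ CU B:t1 (8c) ⇒ 8c, clock 17
[3] DMA t3→B (4c) ∥ CU A:t2 (8c) ⇒ 8c, clock 25
[4] DMA t4→A (5c) ∥ CU B:t3 (7c) ⇒ 7c, clock 32
[5] DMA t5→B (5c) ∥ CU A:t4 (9c) ⇒ 9c, clock 41
[6] DMA t6→A (9c) ∥ CU B:t5 (5c) ⇒ 9c, clock 50
[7] DMA t7→B (3c) ∥ CU A:t6 (9c) ⇒ 9c, clock 59
[8] DMA idle ∥ CU B:t7 (5c) ⇒ 5c, clock 64

step 3: A=compute:t2 B=load:t3 [compute-bound]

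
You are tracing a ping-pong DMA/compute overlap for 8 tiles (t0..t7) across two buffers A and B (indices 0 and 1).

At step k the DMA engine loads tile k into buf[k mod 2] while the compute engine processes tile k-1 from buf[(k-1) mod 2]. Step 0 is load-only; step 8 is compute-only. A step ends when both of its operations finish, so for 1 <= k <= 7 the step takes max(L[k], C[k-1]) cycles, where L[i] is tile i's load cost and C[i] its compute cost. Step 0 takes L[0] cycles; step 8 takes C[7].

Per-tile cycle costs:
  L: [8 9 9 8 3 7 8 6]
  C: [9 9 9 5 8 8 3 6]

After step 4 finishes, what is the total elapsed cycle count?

end_cycle[4] = 40

k=0 load=t0/8c comp=- wait=8 total=8
k=1 load=t1/9c comp=t0/9c wait=9 total=17
k=2 load=t2/9c comp=t1/9c wait=9 total=26
k=3 load=t3/8c comp=t2/9c wait=9 total=35
k=4 load=t4/3c comp=t3/5c wait=5 total=40
k=5 load=t5/7c comp=t4/8c wait=8 total=48
k=6 load=t6/8c comp=t5/8c wait=8 total=56
k=7 load=t7/6c comp=t6/3c wait=6 total=62
k=8 load=- comp=t7/6c wait=6 total=68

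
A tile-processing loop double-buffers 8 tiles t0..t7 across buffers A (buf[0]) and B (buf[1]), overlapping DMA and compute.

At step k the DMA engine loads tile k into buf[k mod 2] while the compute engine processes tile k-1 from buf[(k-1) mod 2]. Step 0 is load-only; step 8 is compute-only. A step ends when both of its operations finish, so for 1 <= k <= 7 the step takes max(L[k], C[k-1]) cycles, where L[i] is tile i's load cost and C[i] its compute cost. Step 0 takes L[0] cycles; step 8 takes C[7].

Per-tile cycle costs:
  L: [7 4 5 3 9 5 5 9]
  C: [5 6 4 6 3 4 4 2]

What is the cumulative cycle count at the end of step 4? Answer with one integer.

end_cycle[4] = 31

  0. 7=7c; end=7; A:t0 B:-
  1. max(4,5)=5c; end=12; A:t0 B:t1
  2. max(5,6)=6c; end=18; A:t2 B:t1
  3. max(3,4)=4c; end=22; A:t2 B:t3
  4. max(9,6)=9c; end=31; A:t4 B:t3
  5. max(5,3)=5c; end=36; A:t4 B:t5
  6. max(5,4)=5c; end=41; A:t6 B:t5
  7. max(9,4)=9c; end=50; A:t6 B:t7
  8. 2=2c; end=52; A:t6 B:t7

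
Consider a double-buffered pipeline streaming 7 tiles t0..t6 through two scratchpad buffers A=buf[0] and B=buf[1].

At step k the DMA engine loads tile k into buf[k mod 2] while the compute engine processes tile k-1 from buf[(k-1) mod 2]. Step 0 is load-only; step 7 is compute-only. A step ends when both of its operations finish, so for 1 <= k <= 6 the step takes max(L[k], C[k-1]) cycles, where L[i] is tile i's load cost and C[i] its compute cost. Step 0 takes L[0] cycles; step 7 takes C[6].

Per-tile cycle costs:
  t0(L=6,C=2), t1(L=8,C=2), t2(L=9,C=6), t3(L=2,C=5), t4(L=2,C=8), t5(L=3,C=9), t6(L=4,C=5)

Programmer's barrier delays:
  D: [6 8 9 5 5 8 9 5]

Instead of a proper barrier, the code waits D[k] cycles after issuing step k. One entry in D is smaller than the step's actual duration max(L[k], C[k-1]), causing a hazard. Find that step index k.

hazard at step 3

k=0 barrier L[0]=6→6c, D[0]=6 ok
k=1 barrier max(L[1]=8,C[0]=2)→8c, D[1]=8 ok
k=2 barrier max(L[2]=9,C[1]=2)→9c, D[2]=9 ok
k=3 barrier max(L[3]=2,C[2]=6)→6c, D[3]=5 SHORT
k=4 barrier max(L[4]=2,C[3]=5)→5c, D[4]=5 ok
k=5 barrier max(L[5]=3,C[4]=8)→8c, D[5]=8 ok
k=6 barrier max(L[6]=4,C[5]=9)→9c, D[6]=9 ok
k=7 barrier C[6]=5→5c, D[7]=5 ok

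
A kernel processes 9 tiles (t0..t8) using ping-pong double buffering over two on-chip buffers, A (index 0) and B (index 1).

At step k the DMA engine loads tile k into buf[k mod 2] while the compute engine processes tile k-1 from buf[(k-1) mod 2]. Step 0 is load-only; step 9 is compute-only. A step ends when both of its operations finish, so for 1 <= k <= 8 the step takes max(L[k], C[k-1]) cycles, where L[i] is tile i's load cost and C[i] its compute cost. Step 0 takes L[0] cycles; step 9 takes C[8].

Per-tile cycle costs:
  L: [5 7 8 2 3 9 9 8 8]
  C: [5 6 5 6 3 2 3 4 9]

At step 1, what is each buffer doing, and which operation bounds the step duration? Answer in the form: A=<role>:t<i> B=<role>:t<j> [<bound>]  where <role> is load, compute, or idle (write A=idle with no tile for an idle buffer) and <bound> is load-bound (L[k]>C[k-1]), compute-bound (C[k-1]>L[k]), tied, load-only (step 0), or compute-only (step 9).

  0. 5=5c; end=5; A:t0 B:-
  1. max(7,5)=7c; end=12; A:t0 B:t1
  2. max(8,6)=8c; end=20; A:t2 B:t1
  3. max(2,5)=5c; end=25; A:t2 B:t3
  4. max(3,6)=6c; end=31; A:t4 B:t3
  5. max(9,3)=9c; end=40; A:t4 B:t5
  6. max(9,2)=9c; end=49; A:t6 B:t5
  7. max(8,3)=8c; end=57; A:t6 B:t7
  8. max(8,4)=8c; end=65; A:t8 B:t7
  9. 9=9c; end=74; A:t8 B:t7

step 1: A=compute:t0 B=load:t1 [load-bound]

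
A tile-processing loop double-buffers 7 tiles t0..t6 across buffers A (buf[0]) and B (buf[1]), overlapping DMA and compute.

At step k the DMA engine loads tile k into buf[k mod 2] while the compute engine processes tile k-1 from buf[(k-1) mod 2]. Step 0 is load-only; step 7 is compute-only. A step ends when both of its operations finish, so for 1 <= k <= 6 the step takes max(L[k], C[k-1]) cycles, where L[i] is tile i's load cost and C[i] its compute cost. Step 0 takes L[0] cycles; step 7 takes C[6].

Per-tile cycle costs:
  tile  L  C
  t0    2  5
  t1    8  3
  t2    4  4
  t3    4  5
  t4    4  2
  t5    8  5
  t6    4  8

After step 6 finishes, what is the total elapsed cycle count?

end_cycle[6] = 36

  0. 2=2c; end=2; A:t0 B:-
  1. max(8,5)=8c; end=10; A:t0 B:t1
  2. max(4,3)=4c; end=14; A:t2 B:t1
  3. max(4,4)=4c; end=18; A:t2 B:t3
  4. max(4,5)=5c; end=23; A:t4 B:t3
  5. max(8,2)=8c; end=31; A:t4 B:t5
  6. max(4,5)=5c; end=36; A:t6 B:t5
  7. 8=8c; end=44; A:t6 B:t5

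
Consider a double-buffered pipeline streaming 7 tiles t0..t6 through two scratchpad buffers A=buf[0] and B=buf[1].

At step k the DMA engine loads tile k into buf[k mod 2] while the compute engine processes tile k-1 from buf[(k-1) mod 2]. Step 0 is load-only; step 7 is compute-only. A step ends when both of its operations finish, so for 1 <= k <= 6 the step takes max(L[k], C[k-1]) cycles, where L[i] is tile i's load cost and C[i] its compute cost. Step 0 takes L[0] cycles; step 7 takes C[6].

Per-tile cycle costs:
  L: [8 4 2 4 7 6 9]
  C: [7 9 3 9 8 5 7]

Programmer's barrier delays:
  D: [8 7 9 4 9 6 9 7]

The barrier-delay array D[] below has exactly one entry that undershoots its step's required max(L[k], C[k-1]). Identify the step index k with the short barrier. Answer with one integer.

hazard at step 5

[0] required=L[0]=8=8 vs D=8 ok
[1] required=max(L[1]=4,C[0]=7)=7 vs D=7 ok
[2] required=max(L[2]=2,C[1]=9)=9 vs D=9 ok
[3] required=max(L[3]=4,C[2]=3)=4 vs D=4 ok
[4] required=max(L[4]=7,C[3]=9)=9 vs D=9 ok
[5] required=max(L[5]=6,C[4]=8)=8 vs D=6 SHORT
[6] required=max(L[6]=9,C[5]=5)=9 vs D=9 ok
[7] required=C[6]=7=7 vs D=7 ok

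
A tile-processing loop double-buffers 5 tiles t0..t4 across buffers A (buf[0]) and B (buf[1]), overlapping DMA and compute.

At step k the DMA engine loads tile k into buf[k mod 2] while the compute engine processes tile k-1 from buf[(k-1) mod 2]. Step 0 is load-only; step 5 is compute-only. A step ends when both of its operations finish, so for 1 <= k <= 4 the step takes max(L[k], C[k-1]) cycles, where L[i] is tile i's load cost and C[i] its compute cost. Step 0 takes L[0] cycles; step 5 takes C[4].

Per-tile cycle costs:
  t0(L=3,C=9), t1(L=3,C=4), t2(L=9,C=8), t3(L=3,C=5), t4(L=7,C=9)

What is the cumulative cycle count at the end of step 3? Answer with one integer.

  0. 3=3c; end=3; A:t0 B:-
  1. max(3,9)=9c; end=12; A:t0 B:t1
  2. max(9,4)=9c; end=21; A:t2 B:t1
  3. max(3,8)=8c; end=29; A:t2 B:t3
  4. max(7,5)=7c; end=36; A:t4 B:t3
  5. 9=9c; end=45; A:t4 B:t3

end_cycle[3] = 29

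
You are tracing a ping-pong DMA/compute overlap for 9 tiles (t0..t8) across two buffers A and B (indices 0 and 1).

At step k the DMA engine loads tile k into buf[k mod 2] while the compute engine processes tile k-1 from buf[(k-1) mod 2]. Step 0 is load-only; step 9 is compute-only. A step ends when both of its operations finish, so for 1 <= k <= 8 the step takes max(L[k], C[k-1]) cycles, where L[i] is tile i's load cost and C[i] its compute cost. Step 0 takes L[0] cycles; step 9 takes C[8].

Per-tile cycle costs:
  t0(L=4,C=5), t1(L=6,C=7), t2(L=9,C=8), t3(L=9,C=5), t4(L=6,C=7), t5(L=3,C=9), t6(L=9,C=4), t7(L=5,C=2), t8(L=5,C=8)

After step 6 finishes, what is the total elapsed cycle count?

end_cycle[6] = 50

k=0 load=t0/4c comp=- wait=4 total=4
k=1 load=t1/6c comp=t0/5c wait=6 total=10
k=2 load=t2/9c comp=t1/7c wait=9 total=19
k=3 load=t3/9c comp=t2/8c wait=9 total=28
k=4 load=t4/6c comp=t3/5c wait=6 total=34
k=5 load=t5/3c comp=t4/7c wait=7 total=41
k=6 load=t6/9c comp=t5/9c wait=9 total=50
k=7 load=t7/5c comp=t6/4c wait=5 total=55
k=8 load=t8/5c comp=t7/2c wait=5 total=60
k=9 load=- comp=t8/8c wait=8 total=68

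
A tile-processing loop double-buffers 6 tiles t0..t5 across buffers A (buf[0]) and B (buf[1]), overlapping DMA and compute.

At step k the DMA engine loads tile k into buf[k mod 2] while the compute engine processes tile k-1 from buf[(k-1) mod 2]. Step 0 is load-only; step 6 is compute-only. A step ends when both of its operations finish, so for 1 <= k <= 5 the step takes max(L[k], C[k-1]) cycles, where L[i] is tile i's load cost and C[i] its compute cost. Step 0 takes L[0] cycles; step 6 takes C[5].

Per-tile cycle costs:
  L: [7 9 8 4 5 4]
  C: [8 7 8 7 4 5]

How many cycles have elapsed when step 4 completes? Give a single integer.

end_cycle[4] = 39

k=0 load=t0/7c comp=- wait=7 total=7
k=1 load=t1/9c comp=t0/8c wait=9 total=16
k=2 load=t2/8c comp=t1/7c wait=8 total=24
k=3 load=t3/4c comp=t2/8c wait=8 total=32
k=4 load=t4/5c comp=t3/7c wait=7 total=39
k=5 load=t5/4c comp=t4/4c wait=4 total=43
k=6 load=- comp=t5/5c wait=5 total=48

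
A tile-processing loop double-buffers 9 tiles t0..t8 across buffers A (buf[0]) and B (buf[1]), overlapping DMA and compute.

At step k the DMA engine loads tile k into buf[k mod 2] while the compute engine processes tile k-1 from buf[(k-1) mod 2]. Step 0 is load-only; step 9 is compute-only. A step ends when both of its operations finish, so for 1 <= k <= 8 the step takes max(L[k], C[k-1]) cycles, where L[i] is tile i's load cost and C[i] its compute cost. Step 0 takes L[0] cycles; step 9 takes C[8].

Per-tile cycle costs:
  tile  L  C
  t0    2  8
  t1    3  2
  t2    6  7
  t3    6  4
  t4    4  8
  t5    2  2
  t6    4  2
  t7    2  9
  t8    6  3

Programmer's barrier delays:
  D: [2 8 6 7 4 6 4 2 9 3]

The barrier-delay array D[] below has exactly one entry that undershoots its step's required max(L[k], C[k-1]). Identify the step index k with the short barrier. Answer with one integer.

k=0 barrier L[0]=2→2c, D[0]=2 ok
k=1 barrier max(L[1]=3,C[0]=8)→8c, D[1]=8 ok
k=2 barrier max(L[2]=6,C[1]=2)→6c, D[2]=6 ok
k=3 barrier max(L[3]=6,C[2]=7)→7c, D[3]=7 ok
k=4 barrier max(L[4]=4,C[3]=4)→4c, D[4]=4 ok
k=5 barrier max(L[5]=2,C[4]=8)→8c, D[5]=6 SHORT
k=6 barrier max(L[6]=4,C[5]=2)→4c, D[6]=4 ok
k=7 barrier max(L[7]=2,C[6]=2)→2c, D[7]=2 ok
k=8 barrier max(L[8]=6,C[7]=9)→9c, D[8]=9 ok
k=9 barrier C[8]=3→3c, D[9]=3 ok

hazard at step 5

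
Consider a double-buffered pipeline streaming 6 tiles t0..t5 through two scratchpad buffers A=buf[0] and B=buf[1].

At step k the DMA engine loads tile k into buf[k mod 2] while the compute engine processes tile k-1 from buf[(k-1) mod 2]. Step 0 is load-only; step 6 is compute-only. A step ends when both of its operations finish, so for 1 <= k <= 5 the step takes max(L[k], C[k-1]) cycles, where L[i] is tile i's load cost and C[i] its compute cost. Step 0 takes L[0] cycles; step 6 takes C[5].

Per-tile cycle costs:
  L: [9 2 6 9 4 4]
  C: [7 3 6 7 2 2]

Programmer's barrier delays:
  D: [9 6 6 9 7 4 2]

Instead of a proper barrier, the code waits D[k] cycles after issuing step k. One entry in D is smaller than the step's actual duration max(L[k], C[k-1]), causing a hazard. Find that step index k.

step 0: need L[0]=9 = 9; D[0]=9 ok
step 1: need max(L[1]=2,C[0]=7) = 7; D[1]=6 SHORT
step 2: need max(L[2]=6,C[1]=3) = 6; D[2]=6 ok
step 3: need max(L[3]=9,C[2]=6) = 9; D[3]=9 ok
step 4: need max(L[4]=4,C[3]=7) = 7; D[4]=7 ok
step 5: need max(L[5]=4,C[4]=2) = 4; D[5]=4 ok
step 6: need C[5]=2 = 2; D[6]=2 ok

hazard at step 1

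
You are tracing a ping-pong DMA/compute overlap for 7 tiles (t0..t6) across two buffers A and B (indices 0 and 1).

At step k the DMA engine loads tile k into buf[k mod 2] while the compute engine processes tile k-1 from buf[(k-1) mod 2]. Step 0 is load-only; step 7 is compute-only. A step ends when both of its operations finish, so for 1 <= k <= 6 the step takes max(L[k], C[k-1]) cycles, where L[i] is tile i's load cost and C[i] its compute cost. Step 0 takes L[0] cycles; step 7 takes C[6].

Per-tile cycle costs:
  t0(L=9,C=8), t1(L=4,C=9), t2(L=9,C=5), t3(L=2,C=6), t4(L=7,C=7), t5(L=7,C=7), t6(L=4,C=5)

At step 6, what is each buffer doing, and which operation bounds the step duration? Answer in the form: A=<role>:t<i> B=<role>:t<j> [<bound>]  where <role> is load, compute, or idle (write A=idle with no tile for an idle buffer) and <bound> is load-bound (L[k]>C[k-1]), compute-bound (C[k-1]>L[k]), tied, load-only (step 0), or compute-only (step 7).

  0. 9=9c; end=9; A:t0 B:-
  1. max(4,8)=8c; end=17; A:t0 B:t1
  2. max(9,9)=9c; end=26; A:t2 B:t1
  3. max(2,5)=5c; end=31; A:t2 B:t3
  4. max(7,6)=7c; end=38; A:t4 B:t3
  5. max(7,7)=7c; end=45; A:t4 B:t5
  6. max(4,7)=7c; end=52; A:t6 B:t5
  7. 5=5c; end=57; A:t6 B:t5

step 6: A=load:t6 B=compute:t5 [compute-bound]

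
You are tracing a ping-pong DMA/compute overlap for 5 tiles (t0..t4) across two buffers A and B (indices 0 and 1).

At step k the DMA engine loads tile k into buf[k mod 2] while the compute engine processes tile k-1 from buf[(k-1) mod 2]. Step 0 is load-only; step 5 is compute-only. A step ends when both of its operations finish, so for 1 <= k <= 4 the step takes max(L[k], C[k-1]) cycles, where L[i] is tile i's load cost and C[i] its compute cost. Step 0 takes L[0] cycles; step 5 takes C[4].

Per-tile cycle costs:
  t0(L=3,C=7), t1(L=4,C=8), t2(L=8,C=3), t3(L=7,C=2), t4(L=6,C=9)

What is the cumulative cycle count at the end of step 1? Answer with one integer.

[0] DMA t0→A (3c) ∥ CU idle ⇒ 3c, clock 3
[1] DMA t1→B (4c) ∥ CU A:t0 (7c) ⇒ 7c, clock 10
[2] DMA t2→A (8c) ∥ CU B:t1 (8c) ⇒ 8c, clock 18
[3] DMA t3→B (7c) ∥ CU A:t2 (3c) ⇒ 7c, clock 25
[4] DMA t4→A (6c) ∥ CU B:t3 (2c) ⇒ 6c, clock 31
[5] DMA idle ∥ CU A:t4 (9c) ⇒ 9c, clock 40

end_cycle[1] = 10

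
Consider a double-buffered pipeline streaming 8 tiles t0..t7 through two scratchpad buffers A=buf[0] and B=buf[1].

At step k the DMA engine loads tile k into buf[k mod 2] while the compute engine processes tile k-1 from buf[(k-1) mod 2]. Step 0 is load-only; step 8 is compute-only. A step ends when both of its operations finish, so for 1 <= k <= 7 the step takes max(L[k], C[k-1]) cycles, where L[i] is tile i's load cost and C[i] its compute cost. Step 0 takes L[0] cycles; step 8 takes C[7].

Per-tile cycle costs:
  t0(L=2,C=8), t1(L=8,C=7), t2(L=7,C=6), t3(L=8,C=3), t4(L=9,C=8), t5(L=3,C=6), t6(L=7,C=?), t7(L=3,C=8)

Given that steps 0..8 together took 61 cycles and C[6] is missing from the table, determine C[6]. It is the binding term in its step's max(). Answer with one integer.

step 0: dur = L[0]=2 = 2
step 1: dur = max(L[1]=8, C[0]=8) = 8
step 2: dur = max(L[2]=7, C[1]=7) = 7
step 3: dur = max(L[3]=8, C[2]=6) = 8
step 4: dur = max(L[4]=9, C[3]=3) = 9
step 5: dur = max(L[5]=3, C[4]=8) = 8
step 6: dur = max(L[6]=7, C[5]=6) = 7
step 7: dur = max(L[7]=3, C[6]=?) = C[6]  (unknown; binding)
step 8: dur = C[7]=8 = 8
sum of known step durations = 57
dur[7] = total - known = 61 - 57 = 4
C[6] is the binding max in step 7, so C[6] = dur[7] = 4

C[6] = 4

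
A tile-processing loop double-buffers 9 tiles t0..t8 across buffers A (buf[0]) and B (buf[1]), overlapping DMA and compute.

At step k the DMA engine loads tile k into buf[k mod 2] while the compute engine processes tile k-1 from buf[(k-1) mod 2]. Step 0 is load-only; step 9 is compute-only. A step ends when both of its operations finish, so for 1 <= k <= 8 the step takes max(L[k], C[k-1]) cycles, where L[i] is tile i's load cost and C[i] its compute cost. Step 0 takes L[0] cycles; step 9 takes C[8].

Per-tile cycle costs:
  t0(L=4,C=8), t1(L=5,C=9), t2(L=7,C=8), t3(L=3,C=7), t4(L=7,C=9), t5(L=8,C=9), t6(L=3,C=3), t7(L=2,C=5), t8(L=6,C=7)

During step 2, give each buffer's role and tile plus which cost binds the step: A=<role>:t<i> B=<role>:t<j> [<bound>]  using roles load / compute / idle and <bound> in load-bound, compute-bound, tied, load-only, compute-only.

step 2: A=load:t2 B=compute:t1 [compute-bound]

[0] DMA t0→A (4c) ∥ CU idle ⇒ 4c, clock 4
[1] DMA t1→B (5c) ∥ CU A:t0 (8c) ⇒ 8c, clock 12
[2] DMA t2→A (7c) ∥ CU B:t1 (9c) ⇒ 9c, clock 21
[3] DMA t3→B (3c) ∥ CU A:t2 (8c) ⇒ 8c, clock 29
[4] DMA t4→A (7c) ∥ CU B:t3 (7c) ⇒ 7c, clock 36
[5] DMA t5→B (8c) ∥ CU A:t4 (9c) ⇒ 9c, clock 45
[6] DMA t6→A (3c) ∥ CU B:t5 (9c) ⇒ 9c, clock 54
[7] DMA t7→B (2c) ∥ CU A:t6 (3c) ⇒ 3c, clock 57
[8] DMA t8→A (6c) ∥ CU B:t7 (5c) ⇒ 6c, clock 63
[9] DMA idle ∥ CU A:t8 (7c) ⇒ 7c, clock 70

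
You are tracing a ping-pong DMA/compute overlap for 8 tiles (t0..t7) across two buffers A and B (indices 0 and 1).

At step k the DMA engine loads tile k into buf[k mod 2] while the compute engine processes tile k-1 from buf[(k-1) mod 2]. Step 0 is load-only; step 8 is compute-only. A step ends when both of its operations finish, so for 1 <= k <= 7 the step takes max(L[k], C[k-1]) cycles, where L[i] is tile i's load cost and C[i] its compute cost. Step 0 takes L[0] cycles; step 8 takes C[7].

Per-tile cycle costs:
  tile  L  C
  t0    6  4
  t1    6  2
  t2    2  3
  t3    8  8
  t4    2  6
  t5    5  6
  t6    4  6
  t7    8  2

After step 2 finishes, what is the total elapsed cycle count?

end_cycle[2] = 14

step 0: L[0]=6 → dur=6, Σ=6 | A=load:t0 B=idle [load-only]
step 1: L[1]=6 C[0]=4 → dur=6, Σ=12 | A=compute:t0 B=load:t1 [load-bound]
step 2: L[2]=2 C[1]=2 → dur=2, Σ=14 | A=load:t2 B=compute:t1 [tied]
step 3: L[3]=8 C[2]=3 → dur=8, Σ=22 | A=compute:t2 B=load:t3 [load-bound]
step 4: L[4]=2 C[3]=8 → dur=8, Σ=30 | A=load:t4 B=compute:t3 [compute-bound]
step 5: L[5]=5 C[4]=6 → dur=6, Σ=36 | A=compute:t4 B=load:t5 [compute-bound]
step 6: L[6]=4 C[5]=6 → dur=6, Σ=42 | A=load:t6 B=compute:t5 [compute-bound]
step 7: L[7]=8 C[6]=6 → dur=8, Σ=50 | A=compute:t6 B=load:t7 [load-bound]
step 8: C[7]=2 → dur=2, Σ=52 | A=idle B=compute:t7 [compute-only]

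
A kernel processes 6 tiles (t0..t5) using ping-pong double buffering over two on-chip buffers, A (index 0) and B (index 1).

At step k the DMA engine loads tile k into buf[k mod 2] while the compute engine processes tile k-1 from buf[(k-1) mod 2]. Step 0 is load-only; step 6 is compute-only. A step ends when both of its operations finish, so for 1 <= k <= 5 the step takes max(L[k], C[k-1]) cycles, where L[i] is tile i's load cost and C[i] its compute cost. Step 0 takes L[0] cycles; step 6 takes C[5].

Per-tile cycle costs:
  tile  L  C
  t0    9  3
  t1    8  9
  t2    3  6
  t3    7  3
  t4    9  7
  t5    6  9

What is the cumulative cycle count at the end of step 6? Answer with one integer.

end_cycle[6] = 58

step 0: L[0]=9 → dur=9, Σ=9 | A=load:t0 B=idle [load-only]
step 1: L[1]=8 C[0]=3 → dur=8, Σ=17 | A=compute:t0 B=load:t1 [load-bound]
step 2: L[2]=3 C[1]=9 → dur=9, Σ=26 | A=load:t2 B=compute:t1 [compute-bound]
step 3: L[3]=7 C[2]=6 → dur=7, Σ=33 | A=compute:t2 B=load:t3 [load-bound]
step 4: L[4]=9 C[3]=3 → dur=9, Σ=42 | A=load:t4 B=compute:t3 [load-bound]
step 5: L[5]=6 C[4]=7 → dur=7, Σ=49 | A=compute:t4 B=load:t5 [compute-bound]
step 6: C[5]=9 → dur=9, Σ=58 | A=idle B=compute:t5 [compute-only]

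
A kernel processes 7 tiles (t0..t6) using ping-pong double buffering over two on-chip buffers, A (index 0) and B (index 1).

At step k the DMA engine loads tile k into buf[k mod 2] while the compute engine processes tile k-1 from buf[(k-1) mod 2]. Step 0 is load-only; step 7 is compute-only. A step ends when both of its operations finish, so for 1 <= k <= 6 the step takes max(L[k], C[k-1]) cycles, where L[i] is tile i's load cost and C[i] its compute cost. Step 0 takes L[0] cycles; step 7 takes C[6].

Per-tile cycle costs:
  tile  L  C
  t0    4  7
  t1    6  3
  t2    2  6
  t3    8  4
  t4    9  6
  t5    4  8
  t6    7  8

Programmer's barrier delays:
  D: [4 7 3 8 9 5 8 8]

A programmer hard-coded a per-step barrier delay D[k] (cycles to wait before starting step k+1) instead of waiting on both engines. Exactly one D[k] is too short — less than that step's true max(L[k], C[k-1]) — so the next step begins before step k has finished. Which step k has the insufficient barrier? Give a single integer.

hazard at step 5

k=0 barrier L[0]=4→4c, D[0]=4 ok
k=1 barrier max(L[1]=6,C[0]=7)→7c, D[1]=7 ok
k=2 barrier max(L[2]=2,C[1]=3)→3c, D[2]=3 ok
k=3 barrier max(L[3]=8,C[2]=6)→8c, D[3]=8 ok
k=4 barrier max(L[4]=9,C[3]=4)→9c, D[4]=9 ok
k=5 barrier max(L[5]=4,C[4]=6)→6c, D[5]=5 SHORT
k=6 barrier max(L[6]=7,C[5]=8)→8c, D[6]=8 ok
k=7 barrier C[6]=8→8c, D[7]=8 ok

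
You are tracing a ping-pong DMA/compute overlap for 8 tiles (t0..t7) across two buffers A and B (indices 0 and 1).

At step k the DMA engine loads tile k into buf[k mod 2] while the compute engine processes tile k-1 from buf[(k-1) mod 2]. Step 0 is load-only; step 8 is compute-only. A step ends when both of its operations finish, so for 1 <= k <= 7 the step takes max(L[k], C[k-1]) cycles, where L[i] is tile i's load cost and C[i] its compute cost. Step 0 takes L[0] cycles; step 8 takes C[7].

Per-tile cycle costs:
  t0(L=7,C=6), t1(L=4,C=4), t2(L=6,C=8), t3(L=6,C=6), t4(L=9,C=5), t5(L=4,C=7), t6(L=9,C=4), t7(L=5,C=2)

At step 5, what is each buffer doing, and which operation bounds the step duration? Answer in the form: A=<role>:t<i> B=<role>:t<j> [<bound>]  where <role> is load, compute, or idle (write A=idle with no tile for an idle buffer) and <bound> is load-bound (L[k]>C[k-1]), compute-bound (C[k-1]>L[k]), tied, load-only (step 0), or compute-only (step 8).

  0. 7=7c; end=7; A:t0 B:-
  1. max(4,6)=6c; end=13; A:t0 B:t1
  2. max(6,4)=6c; end=19; A:t2 B:t1
  3. max(6,8)=8c; end=27; A:t2 B:t3
  4. max(9,6)=9c; end=36; A:t4 B:t3
  5. max(4,5)=5c; end=41; A:t4 B:t5
  6. max(9,7)=9c; end=50; A:t6 B:t5
  7. max(5,4)=5c; end=55; A:t6 B:t7
  8. 2=2c; end=57; A:t6 B:t7

step 5: A=compute:t4 B=load:t5 [compute-bound]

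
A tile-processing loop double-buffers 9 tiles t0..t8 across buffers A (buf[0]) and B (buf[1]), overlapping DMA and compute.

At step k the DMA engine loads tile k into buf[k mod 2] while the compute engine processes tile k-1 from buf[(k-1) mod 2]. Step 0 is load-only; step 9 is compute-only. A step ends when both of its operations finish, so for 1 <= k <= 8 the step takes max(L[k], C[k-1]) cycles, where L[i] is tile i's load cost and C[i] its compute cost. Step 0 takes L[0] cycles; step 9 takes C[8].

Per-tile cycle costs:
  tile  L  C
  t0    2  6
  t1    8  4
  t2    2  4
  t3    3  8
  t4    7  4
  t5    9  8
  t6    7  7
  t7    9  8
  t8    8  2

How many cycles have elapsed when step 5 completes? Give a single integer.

end_cycle[5] = 35

[0] DMA t0→A (2c) ∥ CU idle ⇒ 2c, clock 2
[1] DMA t1→B (8c) ∥ CU A:t0 (6c) ⇒ 8c, clock 10
[2] DMA t2→A (2c) ∥ CU B:t1 (4c) ⇒ 4c, clock 14
[3] DMA t3→B (3c) ∥ CU A:t2 (4c) ⇒ 4c, clock 18
[4] DMA t4→A (7c) ∥ CU B:t3 (8c) ⇒ 8c, clock 26
[5] DMA t5→B (9c) ∥ CU A:t4 (4c) ⇒ 9c, clock 35
[6] DMA t6→A (7c) ∥ CU B:t5 (8c) ⇒ 8c, clock 43
[7] DMA t7→B (9c) ∥ CU A:t6 (7c) ⇒ 9c, clock 52
[8] DMA t8→A (8c) ∥ CU B:t7 (8c) ⇒ 8c, clock 60
[9] DMA idle ∥ CU A:t8 (2c) ⇒ 2c, clock 62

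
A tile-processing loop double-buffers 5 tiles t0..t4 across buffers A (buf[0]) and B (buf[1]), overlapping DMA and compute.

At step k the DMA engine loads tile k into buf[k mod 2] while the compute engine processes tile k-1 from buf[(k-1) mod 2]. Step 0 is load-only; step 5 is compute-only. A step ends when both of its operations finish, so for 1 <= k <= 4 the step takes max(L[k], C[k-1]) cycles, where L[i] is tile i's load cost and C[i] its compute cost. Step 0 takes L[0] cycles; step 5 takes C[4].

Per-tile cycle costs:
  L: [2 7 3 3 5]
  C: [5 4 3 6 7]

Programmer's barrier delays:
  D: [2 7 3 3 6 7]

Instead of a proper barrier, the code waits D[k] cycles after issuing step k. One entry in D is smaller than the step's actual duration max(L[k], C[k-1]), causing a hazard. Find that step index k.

hazard at step 2

step 0: need L[0]=2 = 2; D[0]=2 ok
step 1: need max(L[1]=7,C[0]=5) = 7; D[1]=7 ok
step 2: need max(L[2]=3,C[1]=4) = 4; D[2]=3 SHORT
step 3: need max(L[3]=3,C[2]=3) = 3; D[3]=3 ok
step 4: need max(L[4]=5,C[3]=6) = 6; D[4]=6 ok
step 5: need C[4]=7 = 7; D[5]=7 ok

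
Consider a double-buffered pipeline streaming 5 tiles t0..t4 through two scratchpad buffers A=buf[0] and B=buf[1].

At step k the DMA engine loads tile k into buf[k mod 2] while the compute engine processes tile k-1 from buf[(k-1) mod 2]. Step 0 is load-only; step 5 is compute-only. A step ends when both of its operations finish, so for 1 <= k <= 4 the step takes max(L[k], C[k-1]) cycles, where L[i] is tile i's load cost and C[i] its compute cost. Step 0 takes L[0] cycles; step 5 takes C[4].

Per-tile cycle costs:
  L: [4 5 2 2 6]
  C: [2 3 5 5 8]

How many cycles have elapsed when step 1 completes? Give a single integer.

k=0 load=t0/4c comp=- wait=4 total=4
k=1 load=t1/5c comp=t0/2c wait=5 total=9
k=2 load=t2/2c comp=t1/3c wait=3 total=12
k=3 load=t3/2c comp=t2/5c wait=5 total=17
k=4 load=t4/6c comp=t3/5c wait=6 total=23
k=5 load=- comp=t4/8c wait=8 total=31

end_cycle[1] = 9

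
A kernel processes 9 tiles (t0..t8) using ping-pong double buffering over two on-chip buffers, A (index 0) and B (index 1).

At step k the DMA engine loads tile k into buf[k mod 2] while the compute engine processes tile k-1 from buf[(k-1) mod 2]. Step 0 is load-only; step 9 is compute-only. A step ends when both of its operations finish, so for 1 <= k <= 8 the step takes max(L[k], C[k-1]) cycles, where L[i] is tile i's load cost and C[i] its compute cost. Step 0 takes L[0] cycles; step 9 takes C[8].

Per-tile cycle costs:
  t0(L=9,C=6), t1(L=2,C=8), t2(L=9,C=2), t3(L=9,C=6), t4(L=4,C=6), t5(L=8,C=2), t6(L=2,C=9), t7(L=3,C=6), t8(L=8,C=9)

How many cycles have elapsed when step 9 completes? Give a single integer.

end_cycle[9] = 75

  0. 9=9c; end=9; A:t0 B:-
  1. max(2,6)=6c; end=15; A:t0 B:t1
  2. max(9,8)=9c; end=24; A:t2 B:t1
  3. max(9,2)=9c; end=33; A:t2 B:t3
  4. max(4,6)=6c; end=39; A:t4 B:t3
  5. max(8,6)=8c; end=47; A:t4 B:t5
  6. max(2,2)=2c; end=49; A:t6 B:t5
  7. max(3,9)=9c; end=58; A:t6 B:t7
  8. max(8,6)=8c; end=66; A:t8 B:t7
  9. 9=9c; end=75; A:t8 B:t7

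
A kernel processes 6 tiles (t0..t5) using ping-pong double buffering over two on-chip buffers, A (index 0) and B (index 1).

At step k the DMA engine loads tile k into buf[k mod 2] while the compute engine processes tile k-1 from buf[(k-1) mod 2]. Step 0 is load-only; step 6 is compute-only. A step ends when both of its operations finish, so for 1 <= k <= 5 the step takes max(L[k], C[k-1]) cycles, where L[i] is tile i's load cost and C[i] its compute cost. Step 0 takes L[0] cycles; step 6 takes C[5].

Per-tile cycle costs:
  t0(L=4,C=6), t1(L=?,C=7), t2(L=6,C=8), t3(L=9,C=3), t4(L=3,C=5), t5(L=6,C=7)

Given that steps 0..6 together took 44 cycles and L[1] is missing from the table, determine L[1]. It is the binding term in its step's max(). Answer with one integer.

step 0 | dur = L[0]=4 = 4
step 1 | dur = max(L[1]=?, C[0]=6) = L[1]  (unknown; binding)
step 2 | dur = max(L[2]=6, C[1]=7) = 7
step 3 | dur = max(L[3]=9, C[2]=8) = 9
step 4 | dur = max(L[4]=3, C[3]=3) = 3
step 5 | dur = max(L[5]=6, C[4]=5) = 6
step 6 | dur = C[5]=7 = 7
sum of known step durations = 36
dur[1] = total - known = 44 - 36 = 8
L[1] is the binding max in step 1, so L[1] = dur[1] = 8

L[1] = 8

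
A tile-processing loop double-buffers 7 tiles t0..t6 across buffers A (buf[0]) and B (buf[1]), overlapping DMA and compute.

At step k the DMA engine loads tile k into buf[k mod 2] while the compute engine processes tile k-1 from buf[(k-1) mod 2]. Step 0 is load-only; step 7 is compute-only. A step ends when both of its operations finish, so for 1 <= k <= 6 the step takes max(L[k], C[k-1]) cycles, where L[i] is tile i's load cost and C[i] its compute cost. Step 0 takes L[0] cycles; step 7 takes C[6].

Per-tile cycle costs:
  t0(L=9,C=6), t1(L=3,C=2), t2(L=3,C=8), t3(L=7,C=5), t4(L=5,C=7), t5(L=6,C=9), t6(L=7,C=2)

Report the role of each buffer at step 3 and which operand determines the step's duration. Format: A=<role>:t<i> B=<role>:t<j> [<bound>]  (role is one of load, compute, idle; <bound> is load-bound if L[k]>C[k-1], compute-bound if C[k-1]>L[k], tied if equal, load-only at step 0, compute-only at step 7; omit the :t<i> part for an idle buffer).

  0. 9=9c; end=9; A:t0 B:-
  1. max(3,6)=6c; end=15; A:t0 B:t1
  2. max(3,2)=3c; end=18; A:t2 B:t1
  3. max(7,8)=8c; end=26; A:t2 B:t3
  4. max(5,5)=5c; end=31; A:t4 B:t3
  5. max(6,7)=7c; end=38; A:t4 B:t5
  6. max(7,9)=9c; end=47; A:t6 B:t5
  7. 2=2c; end=49; A:t6 B:t5

step 3: A=compute:t2 B=load:t3 [compute-bound]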